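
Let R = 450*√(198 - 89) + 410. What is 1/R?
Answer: -41/2190440 + 9*√109/438088 ≈ 0.00019577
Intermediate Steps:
R = 410 + 450*√109 (R = 450*√109 + 410 = 410 + 450*√109 ≈ 5108.1)
1/R = 1/(410 + 450*√109)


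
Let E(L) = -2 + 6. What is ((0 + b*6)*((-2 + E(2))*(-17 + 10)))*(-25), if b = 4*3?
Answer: 25200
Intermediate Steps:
b = 12
E(L) = 4
((0 + b*6)*((-2 + E(2))*(-17 + 10)))*(-25) = ((0 + 12*6)*((-2 + 4)*(-17 + 10)))*(-25) = ((0 + 72)*(2*(-7)))*(-25) = (72*(-14))*(-25) = -1008*(-25) = 25200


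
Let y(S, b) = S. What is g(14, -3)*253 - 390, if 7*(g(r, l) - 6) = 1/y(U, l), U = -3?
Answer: 23435/21 ≈ 1116.0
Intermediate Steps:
g(r, l) = 125/21 (g(r, l) = 6 + (⅐)/(-3) = 6 + (⅐)*(-⅓) = 6 - 1/21 = 125/21)
g(14, -3)*253 - 390 = (125/21)*253 - 390 = 31625/21 - 390 = 23435/21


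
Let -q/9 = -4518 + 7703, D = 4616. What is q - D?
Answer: -33281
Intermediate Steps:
q = -28665 (q = -9*(-4518 + 7703) = -9*3185 = -28665)
q - D = -28665 - 1*4616 = -28665 - 4616 = -33281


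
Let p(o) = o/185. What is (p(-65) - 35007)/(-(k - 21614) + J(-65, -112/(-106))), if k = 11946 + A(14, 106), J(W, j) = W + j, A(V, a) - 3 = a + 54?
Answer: -8581177/2314239 ≈ -3.7080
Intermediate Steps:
A(V, a) = 57 + a (A(V, a) = 3 + (a + 54) = 3 + (54 + a) = 57 + a)
k = 12109 (k = 11946 + (57 + 106) = 11946 + 163 = 12109)
p(o) = o/185 (p(o) = o*(1/185) = o/185)
(p(-65) - 35007)/(-(k - 21614) + J(-65, -112/(-106))) = ((1/185)*(-65) - 35007)/(-(12109 - 21614) + (-65 - 112/(-106))) = (-13/37 - 35007)/(-1*(-9505) + (-65 - 112*(-1/106))) = -1295272/(37*(9505 + (-65 + 56/53))) = -1295272/(37*(9505 - 3389/53)) = -1295272/(37*500376/53) = -1295272/37*53/500376 = -8581177/2314239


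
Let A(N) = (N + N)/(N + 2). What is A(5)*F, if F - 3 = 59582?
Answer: 595850/7 ≈ 85121.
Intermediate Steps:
F = 59585 (F = 3 + 59582 = 59585)
A(N) = 2*N/(2 + N) (A(N) = (2*N)/(2 + N) = 2*N/(2 + N))
A(5)*F = (2*5/(2 + 5))*59585 = (2*5/7)*59585 = (2*5*(⅐))*59585 = (10/7)*59585 = 595850/7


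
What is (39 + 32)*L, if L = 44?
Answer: 3124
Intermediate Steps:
(39 + 32)*L = (39 + 32)*44 = 71*44 = 3124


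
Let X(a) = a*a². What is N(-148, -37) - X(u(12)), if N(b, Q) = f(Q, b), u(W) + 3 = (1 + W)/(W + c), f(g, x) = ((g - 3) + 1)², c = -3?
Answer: 1111553/729 ≈ 1524.8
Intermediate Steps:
f(g, x) = (-2 + g)² (f(g, x) = ((-3 + g) + 1)² = (-2 + g)²)
u(W) = -3 + (1 + W)/(-3 + W) (u(W) = -3 + (1 + W)/(W - 3) = -3 + (1 + W)/(-3 + W))
X(a) = a³
N(b, Q) = (-2 + Q)²
N(-148, -37) - X(u(12)) = (-2 - 37)² - (2*(5 - 1*12)/(-3 + 12))³ = (-39)² - (2*(5 - 12)/9)³ = 1521 - (2*(⅑)*(-7))³ = 1521 - (-14/9)³ = 1521 - 1*(-2744/729) = 1521 + 2744/729 = 1111553/729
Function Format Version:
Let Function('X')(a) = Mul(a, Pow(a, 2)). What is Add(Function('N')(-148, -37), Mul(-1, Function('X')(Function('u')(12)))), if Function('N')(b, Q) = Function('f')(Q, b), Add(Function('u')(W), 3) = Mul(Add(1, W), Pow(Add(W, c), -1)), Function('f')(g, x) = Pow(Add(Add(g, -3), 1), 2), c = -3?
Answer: Rational(1111553, 729) ≈ 1524.8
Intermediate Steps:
Function('f')(g, x) = Pow(Add(-2, g), 2) (Function('f')(g, x) = Pow(Add(Add(-3, g), 1), 2) = Pow(Add(-2, g), 2))
Function('u')(W) = Add(-3, Mul(Pow(Add(-3, W), -1), Add(1, W))) (Function('u')(W) = Add(-3, Mul(Add(1, W), Pow(Add(W, -3), -1))) = Add(-3, Mul(Add(1, W), Pow(Add(-3, W), -1))) = Add(-3, Mul(Pow(Add(-3, W), -1), Add(1, W))))
Function('X')(a) = Pow(a, 3)
Function('N')(b, Q) = Pow(Add(-2, Q), 2)
Add(Function('N')(-148, -37), Mul(-1, Function('X')(Function('u')(12)))) = Add(Pow(Add(-2, -37), 2), Mul(-1, Pow(Mul(2, Pow(Add(-3, 12), -1), Add(5, Mul(-1, 12))), 3))) = Add(Pow(-39, 2), Mul(-1, Pow(Mul(2, Pow(9, -1), Add(5, -12)), 3))) = Add(1521, Mul(-1, Pow(Mul(2, Rational(1, 9), -7), 3))) = Add(1521, Mul(-1, Pow(Rational(-14, 9), 3))) = Add(1521, Mul(-1, Rational(-2744, 729))) = Add(1521, Rational(2744, 729)) = Rational(1111553, 729)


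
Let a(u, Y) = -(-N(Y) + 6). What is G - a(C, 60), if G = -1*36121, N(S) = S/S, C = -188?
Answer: -36116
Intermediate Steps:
N(S) = 1
a(u, Y) = -5 (a(u, Y) = -(-1*1 + 6) = -(-1 + 6) = -1*5 = -5)
G = -36121
G - a(C, 60) = -36121 - 1*(-5) = -36121 + 5 = -36116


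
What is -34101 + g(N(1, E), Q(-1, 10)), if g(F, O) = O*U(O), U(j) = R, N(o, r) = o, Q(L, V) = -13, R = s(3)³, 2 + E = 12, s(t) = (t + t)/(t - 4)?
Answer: -31293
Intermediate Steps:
s(t) = 2*t/(-4 + t) (s(t) = (2*t)/(-4 + t) = 2*t/(-4 + t))
E = 10 (E = -2 + 12 = 10)
R = -216 (R = (2*3/(-4 + 3))³ = (2*3/(-1))³ = (2*3*(-1))³ = (-6)³ = -216)
U(j) = -216
g(F, O) = -216*O (g(F, O) = O*(-216) = -216*O)
-34101 + g(N(1, E), Q(-1, 10)) = -34101 - 216*(-13) = -34101 + 2808 = -31293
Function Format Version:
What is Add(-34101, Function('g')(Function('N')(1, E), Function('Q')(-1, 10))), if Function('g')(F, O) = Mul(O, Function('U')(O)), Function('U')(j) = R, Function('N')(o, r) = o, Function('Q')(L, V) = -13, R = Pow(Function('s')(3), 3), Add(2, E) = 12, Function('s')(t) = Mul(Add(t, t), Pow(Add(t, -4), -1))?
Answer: -31293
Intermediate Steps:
Function('s')(t) = Mul(2, t, Pow(Add(-4, t), -1)) (Function('s')(t) = Mul(Mul(2, t), Pow(Add(-4, t), -1)) = Mul(2, t, Pow(Add(-4, t), -1)))
E = 10 (E = Add(-2, 12) = 10)
R = -216 (R = Pow(Mul(2, 3, Pow(Add(-4, 3), -1)), 3) = Pow(Mul(2, 3, Pow(-1, -1)), 3) = Pow(Mul(2, 3, -1), 3) = Pow(-6, 3) = -216)
Function('U')(j) = -216
Function('g')(F, O) = Mul(-216, O) (Function('g')(F, O) = Mul(O, -216) = Mul(-216, O))
Add(-34101, Function('g')(Function('N')(1, E), Function('Q')(-1, 10))) = Add(-34101, Mul(-216, -13)) = Add(-34101, 2808) = -31293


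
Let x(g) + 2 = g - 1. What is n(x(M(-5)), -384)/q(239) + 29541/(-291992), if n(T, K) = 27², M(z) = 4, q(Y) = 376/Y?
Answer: 3178934421/6861812 ≈ 463.28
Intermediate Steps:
x(g) = -3 + g (x(g) = -2 + (g - 1) = -2 + (-1 + g) = -3 + g)
n(T, K) = 729
n(x(M(-5)), -384)/q(239) + 29541/(-291992) = 729/((376/239)) + 29541/(-291992) = 729/((376*(1/239))) + 29541*(-1/291992) = 729/(376/239) - 29541/291992 = 729*(239/376) - 29541/291992 = 174231/376 - 29541/291992 = 3178934421/6861812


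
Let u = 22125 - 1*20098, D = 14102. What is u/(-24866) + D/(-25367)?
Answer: -402079241/630775822 ≈ -0.63744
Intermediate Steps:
u = 2027 (u = 22125 - 20098 = 2027)
u/(-24866) + D/(-25367) = 2027/(-24866) + 14102/(-25367) = 2027*(-1/24866) + 14102*(-1/25367) = -2027/24866 - 14102/25367 = -402079241/630775822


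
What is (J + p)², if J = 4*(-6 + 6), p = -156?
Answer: 24336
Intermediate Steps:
J = 0 (J = 4*0 = 0)
(J + p)² = (0 - 156)² = (-156)² = 24336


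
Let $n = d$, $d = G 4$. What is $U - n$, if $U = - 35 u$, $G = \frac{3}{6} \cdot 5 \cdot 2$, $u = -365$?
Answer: $12755$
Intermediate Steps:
$G = 5$ ($G = 3 \cdot \frac{1}{6} \cdot 5 \cdot 2 = \frac{1}{2} \cdot 5 \cdot 2 = \frac{5}{2} \cdot 2 = 5$)
$d = 20$ ($d = 5 \cdot 4 = 20$)
$n = 20$
$U = 12775$ ($U = \left(-35\right) \left(-365\right) = 12775$)
$U - n = 12775 - 20 = 12755$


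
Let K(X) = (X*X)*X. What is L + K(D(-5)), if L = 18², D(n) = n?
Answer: 199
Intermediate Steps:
K(X) = X³ (K(X) = X²*X = X³)
L = 324
L + K(D(-5)) = 324 + (-5)³ = 324 - 125 = 199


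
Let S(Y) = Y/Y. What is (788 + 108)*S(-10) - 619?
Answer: 277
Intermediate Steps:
S(Y) = 1
(788 + 108)*S(-10) - 619 = (788 + 108)*1 - 619 = 896*1 - 619 = 896 - 619 = 277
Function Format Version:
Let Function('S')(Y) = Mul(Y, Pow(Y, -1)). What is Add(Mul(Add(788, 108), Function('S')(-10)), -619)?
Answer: 277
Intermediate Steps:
Function('S')(Y) = 1
Add(Mul(Add(788, 108), Function('S')(-10)), -619) = Add(Mul(Add(788, 108), 1), -619) = Add(Mul(896, 1), -619) = Add(896, -619) = 277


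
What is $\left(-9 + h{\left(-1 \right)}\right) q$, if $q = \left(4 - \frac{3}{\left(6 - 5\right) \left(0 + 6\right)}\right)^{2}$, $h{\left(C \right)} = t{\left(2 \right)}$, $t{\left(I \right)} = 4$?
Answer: $- \frac{245}{4} \approx -61.25$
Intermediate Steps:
$h{\left(C \right)} = 4$
$q = \frac{49}{4}$ ($q = \left(4 - \frac{3}{1 \cdot 6}\right)^{2} = \left(4 - \frac{3}{6}\right)^{2} = \left(4 - \frac{1}{2}\right)^{2} = \left(\frac{7}{2}\right)^{2} = \frac{49}{4} \approx 12.25$)
$\left(-9 + h{\left(-1 \right)}\right) q = \left(-9 + 4\right) \frac{49}{4} = \left(-5\right) \frac{49}{4} = - \frac{245}{4}$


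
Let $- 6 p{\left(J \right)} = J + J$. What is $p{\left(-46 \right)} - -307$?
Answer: $\frac{967}{3} \approx 322.33$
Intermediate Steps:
$p{\left(J \right)} = - \frac{J}{3}$ ($p{\left(J \right)} = - \frac{J + J}{6} = - \frac{2 J}{6} = - \frac{J}{3}$)
$p{\left(-46 \right)} - -307 = \left(- \frac{1}{3}\right) \left(-46\right) - -307 = \frac{46}{3} + 307 = \frac{967}{3}$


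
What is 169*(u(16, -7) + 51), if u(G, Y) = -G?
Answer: 5915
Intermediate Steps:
169*(u(16, -7) + 51) = 169*(-1*16 + 51) = 169*(-16 + 51) = 169*35 = 5915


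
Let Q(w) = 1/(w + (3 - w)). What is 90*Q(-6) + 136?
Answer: 166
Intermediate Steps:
Q(w) = ⅓ (Q(w) = 1/3 = ⅓)
90*Q(-6) + 136 = 90*(⅓) + 136 = 30 + 136 = 166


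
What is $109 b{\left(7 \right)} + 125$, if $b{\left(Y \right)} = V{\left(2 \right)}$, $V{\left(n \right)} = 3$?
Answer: $452$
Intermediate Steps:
$b{\left(Y \right)} = 3$
$109 b{\left(7 \right)} + 125 = 109 \cdot 3 + 125 = 327 + 125 = 452$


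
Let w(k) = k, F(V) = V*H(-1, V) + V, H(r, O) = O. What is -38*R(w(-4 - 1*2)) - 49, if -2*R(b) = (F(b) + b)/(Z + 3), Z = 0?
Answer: 103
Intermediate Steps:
F(V) = V + V**2 (F(V) = V*V + V = V**2 + V = V + V**2)
R(b) = -b/6 - b*(1 + b)/6 (R(b) = -(b*(1 + b) + b)/(2*(0 + 3)) = -(b + b*(1 + b))/(2*3) = -(b/3 + b*(1 + b)/3)/2 = -b/6 - b*(1 + b)/6)
-38*R(w(-4 - 1*2)) - 49 = -19*(-4 - 1*2)*(-2 - (-4 - 1*2))/3 - 49 = -19*(-4 - 2)*(-2 - (-4 - 2))/3 - 49 = -19*(-6)*(-2 - 1*(-6))/3 - 49 = -19*(-6)*(-2 + 6)/3 - 49 = -19*(-6)*4/3 - 49 = -38*(-4) - 49 = 152 - 49 = 103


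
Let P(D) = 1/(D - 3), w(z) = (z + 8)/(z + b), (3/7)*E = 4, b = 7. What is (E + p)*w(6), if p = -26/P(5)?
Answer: -1792/39 ≈ -45.949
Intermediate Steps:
E = 28/3 (E = (7/3)*4 = 28/3 ≈ 9.3333)
w(z) = (8 + z)/(7 + z) (w(z) = (z + 8)/(z + 7) = (8 + z)/(7 + z))
P(D) = 1/(-3 + D)
p = -52 (p = -26/(1/(-3 + 5)) = -26/(1/2) = -26/½ = -26*2 = -52)
(E + p)*w(6) = (28/3 - 52)*((8 + 6)/(7 + 6)) = -128*14/(3*13) = -128*14/39 = -128/3*14/13 = -1792/39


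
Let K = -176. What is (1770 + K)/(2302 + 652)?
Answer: 797/1477 ≈ 0.53961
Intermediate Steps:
(1770 + K)/(2302 + 652) = (1770 - 176)/(2302 + 652) = 1594/2954 = 1594*(1/2954) = 797/1477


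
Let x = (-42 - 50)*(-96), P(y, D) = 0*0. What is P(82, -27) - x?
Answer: -8832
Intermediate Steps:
P(y, D) = 0
x = 8832 (x = -92*(-96) = 8832)
P(82, -27) - x = 0 - 1*8832 = 0 - 8832 = -8832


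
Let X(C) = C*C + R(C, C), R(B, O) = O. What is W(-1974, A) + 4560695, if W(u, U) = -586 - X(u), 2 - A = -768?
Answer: 665407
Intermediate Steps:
A = 770 (A = 2 - 1*(-768) = 2 + 768 = 770)
X(C) = C + C² (X(C) = C*C + C = C² + C = C + C²)
W(u, U) = -586 - u*(1 + u)
W(-1974, A) + 4560695 = (-586 - 1*(-1974) - 1*(-1974)²) + 4560695 = (-586 + 1974 - 1*3896676) + 4560695 = (-586 + 1974 - 3896676) + 4560695 = -3895288 + 4560695 = 665407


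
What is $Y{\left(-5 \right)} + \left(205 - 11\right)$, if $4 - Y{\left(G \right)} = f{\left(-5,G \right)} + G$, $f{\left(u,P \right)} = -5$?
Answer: $208$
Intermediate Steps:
$Y{\left(G \right)} = 9 - G$ ($Y{\left(G \right)} = 4 - \left(-5 + G\right) = 9 - G$)
$Y{\left(-5 \right)} + \left(205 - 11\right) = \left(9 - -5\right) + \left(205 - 11\right) = \left(9 + 5\right) + 194 = 14 + 194 = 208$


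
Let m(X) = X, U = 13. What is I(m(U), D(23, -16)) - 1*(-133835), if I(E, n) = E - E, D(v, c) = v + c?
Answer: 133835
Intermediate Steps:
D(v, c) = c + v
I(E, n) = 0
I(m(U), D(23, -16)) - 1*(-133835) = 0 - 1*(-133835) = 0 + 133835 = 133835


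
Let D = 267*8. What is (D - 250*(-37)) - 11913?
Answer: -527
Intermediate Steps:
D = 2136
(D - 250*(-37)) - 11913 = (2136 - 250*(-37)) - 11913 = (2136 + 9250) - 11913 = 11386 - 11913 = -527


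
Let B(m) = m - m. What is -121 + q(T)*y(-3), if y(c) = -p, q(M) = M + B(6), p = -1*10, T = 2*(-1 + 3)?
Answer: -81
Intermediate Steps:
B(m) = 0
T = 4 (T = 2*2 = 4)
p = -10
q(M) = M (q(M) = M + 0 = M)
y(c) = 10 (y(c) = -1*(-10) = 10)
-121 + q(T)*y(-3) = -121 + 4*10 = -121 + 40 = -81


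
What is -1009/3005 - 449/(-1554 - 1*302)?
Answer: -523459/5577280 ≈ -0.093856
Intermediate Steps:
-1009/3005 - 449/(-1554 - 1*302) = -1009*1/3005 - 449/(-1554 - 302) = -1009/3005 - 449/(-1856) = -1009/3005 - 449*(-1/1856) = -1009/3005 + 449/1856 = -523459/5577280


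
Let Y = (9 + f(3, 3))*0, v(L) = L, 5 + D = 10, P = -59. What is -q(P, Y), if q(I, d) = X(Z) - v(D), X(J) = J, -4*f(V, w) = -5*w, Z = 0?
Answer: 5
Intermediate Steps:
D = 5 (D = -5 + 10 = 5)
f(V, w) = 5*w/4 (f(V, w) = -(-5)*w/4 = 5*w/4)
Y = 0 (Y = (9 + (5/4)*3)*0 = (9 + 15/4)*0 = (51/4)*0 = 0)
q(I, d) = -5 (q(I, d) = 0 - 1*5 = 0 - 5 = -5)
-q(P, Y) = -1*(-5) = 5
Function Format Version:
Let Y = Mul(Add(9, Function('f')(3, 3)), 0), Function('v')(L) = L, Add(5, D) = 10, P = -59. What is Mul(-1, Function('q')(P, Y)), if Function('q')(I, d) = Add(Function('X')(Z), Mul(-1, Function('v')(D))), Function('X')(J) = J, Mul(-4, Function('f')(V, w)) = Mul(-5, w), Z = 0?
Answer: 5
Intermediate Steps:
D = 5 (D = Add(-5, 10) = 5)
Function('f')(V, w) = Mul(Rational(5, 4), w) (Function('f')(V, w) = Mul(Rational(-1, 4), Mul(-5, w)) = Mul(Rational(5, 4), w))
Y = 0 (Y = Mul(Add(9, Mul(Rational(5, 4), 3)), 0) = Mul(Add(9, Rational(15, 4)), 0) = Mul(Rational(51, 4), 0) = 0)
Function('q')(I, d) = -5 (Function('q')(I, d) = Add(0, Mul(-1, 5)) = Add(0, -5) = -5)
Mul(-1, Function('q')(P, Y)) = Mul(-1, -5) = 5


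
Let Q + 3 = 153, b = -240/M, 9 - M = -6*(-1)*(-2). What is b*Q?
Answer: -12000/7 ≈ -1714.3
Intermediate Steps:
M = 21 (M = 9 - (-6*(-1))*(-2) = 9 - 6*(-2) = 9 - 1*(-12) = 9 + 12 = 21)
b = -80/7 (b = -240/21 = -240*1/21 = -80/7 ≈ -11.429)
Q = 150 (Q = -3 + 153 = 150)
b*Q = -80/7*150 = -12000/7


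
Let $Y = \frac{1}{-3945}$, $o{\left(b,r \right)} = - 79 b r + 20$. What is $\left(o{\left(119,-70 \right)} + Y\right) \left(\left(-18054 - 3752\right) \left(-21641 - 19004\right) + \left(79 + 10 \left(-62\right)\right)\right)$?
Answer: $\frac{2300992321727197121}{3945} \approx 5.8327 \cdot 10^{14}$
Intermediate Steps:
$o{\left(b,r \right)} = 20 - 79 b r$ ($o{\left(b,r \right)} = - 79 b r + 20 = 20 - 79 b r$)
$Y = - \frac{1}{3945} \approx -0.00025349$
$\left(o{\left(119,-70 \right)} + Y\right) \left(\left(-18054 - 3752\right) \left(-21641 - 19004\right) + \left(79 + 10 \left(-62\right)\right)\right) = \left(\left(20 - 9401 \left(-70\right)\right) - \frac{1}{3945}\right) \left(\left(-18054 - 3752\right) \left(-21641 - 19004\right) + \left(79 + 10 \left(-62\right)\right)\right) = \left(\left(20 + 658070\right) - \frac{1}{3945}\right) \left(\left(-21806\right) \left(-40645\right) + \left(79 - 620\right)\right) = \left(658090 - \frac{1}{3945}\right) \left(886304870 - 541\right) = \frac{2596165049}{3945} \cdot 886304329 = \frac{2300992321727197121}{3945}$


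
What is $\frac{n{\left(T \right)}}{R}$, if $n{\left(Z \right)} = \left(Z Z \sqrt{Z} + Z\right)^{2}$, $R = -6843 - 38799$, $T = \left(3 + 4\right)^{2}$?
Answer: $- \frac{142062368}{22821} \approx -6225.1$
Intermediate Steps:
$T = 49$ ($T = 7^{2} = 49$)
$R = -45642$ ($R = -6843 - 38799 = -45642$)
$n{\left(Z \right)} = \left(Z + Z^{\frac{5}{2}}\right)^{2}$ ($n{\left(Z \right)} = \left(Z^{2} \sqrt{Z} + Z\right)^{2} = \left(Z^{\frac{5}{2}} + Z\right)^{2} = \left(Z + Z^{\frac{5}{2}}\right)^{2}$)
$\frac{n{\left(T \right)}}{R} = \frac{\left(49 + 49^{\frac{5}{2}}\right)^{2}}{-45642} = \left(49 + 16807\right)^{2} \left(- \frac{1}{45642}\right) = 16856^{2} \left(- \frac{1}{45642}\right) = 284124736 \left(- \frac{1}{45642}\right) = - \frac{142062368}{22821}$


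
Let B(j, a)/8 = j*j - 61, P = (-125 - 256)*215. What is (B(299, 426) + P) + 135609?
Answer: 768414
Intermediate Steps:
P = -81915 (P = -381*215 = -81915)
B(j, a) = -488 + 8*j² (B(j, a) = 8*(j*j - 61) = 8*(j² - 61) = 8*(-61 + j²) = -488 + 8*j²)
(B(299, 426) + P) + 135609 = ((-488 + 8*299²) - 81915) + 135609 = ((-488 + 8*89401) - 81915) + 135609 = ((-488 + 715208) - 81915) + 135609 = (714720 - 81915) + 135609 = 632805 + 135609 = 768414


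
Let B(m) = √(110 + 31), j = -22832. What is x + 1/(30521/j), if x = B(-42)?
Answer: -22832/30521 + √141 ≈ 11.126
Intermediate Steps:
B(m) = √141
x = √141 ≈ 11.874
x + 1/(30521/j) = √141 + 1/(30521/(-22832)) = √141 + 1/(30521*(-1/22832)) = √141 + 1/(-30521/22832) = √141 - 22832/30521 = -22832/30521 + √141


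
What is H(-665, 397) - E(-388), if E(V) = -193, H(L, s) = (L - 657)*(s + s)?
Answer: -1049475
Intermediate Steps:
H(L, s) = 2*s*(-657 + L) (H(L, s) = (-657 + L)*(2*s) = 2*s*(-657 + L))
H(-665, 397) - E(-388) = 2*397*(-657 - 665) - 1*(-193) = 2*397*(-1322) + 193 = -1049668 + 193 = -1049475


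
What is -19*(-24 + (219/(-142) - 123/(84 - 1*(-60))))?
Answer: 1709221/3408 ≈ 501.53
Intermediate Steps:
-19*(-24 + (219/(-142) - 123/(84 - 1*(-60)))) = -19*(-24 + (219*(-1/142) - 123/(84 + 60))) = -19*(-24 + (-219/142 - 123/144)) = -19*(-24 + (-219/142 - 123*1/144)) = -19*(-24 + (-219/142 - 41/48)) = -19*(-24 - 8167/3408) = -19*(-89959/3408) = 1709221/3408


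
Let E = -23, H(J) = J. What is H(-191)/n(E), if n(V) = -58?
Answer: 191/58 ≈ 3.2931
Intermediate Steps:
H(-191)/n(E) = -191/(-58) = -191*(-1/58) = 191/58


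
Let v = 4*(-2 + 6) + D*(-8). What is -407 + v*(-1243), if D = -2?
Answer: -40183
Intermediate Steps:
v = 32 (v = 4*(-2 + 6) - 2*(-8) = 4*4 + 16 = 16 + 16 = 32)
-407 + v*(-1243) = -407 + 32*(-1243) = -407 - 39776 = -40183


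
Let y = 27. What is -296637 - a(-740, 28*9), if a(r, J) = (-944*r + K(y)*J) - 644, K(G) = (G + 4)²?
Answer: -1236725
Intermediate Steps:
K(G) = (4 + G)²
a(r, J) = -644 - 944*r + 961*J (a(r, J) = (-944*r + (4 + 27)²*J) - 644 = (-944*r + 31²*J) - 644 = (-944*r + 961*J) - 644 = -644 - 944*r + 961*J)
-296637 - a(-740, 28*9) = -296637 - (-644 - 944*(-740) + 961*(28*9)) = -296637 - (-644 + 698560 + 961*252) = -296637 - (-644 + 698560 + 242172) = -296637 - 1*940088 = -296637 - 940088 = -1236725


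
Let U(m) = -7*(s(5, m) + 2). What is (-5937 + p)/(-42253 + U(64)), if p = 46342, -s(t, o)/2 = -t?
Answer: -40405/42337 ≈ -0.95437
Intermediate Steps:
s(t, o) = 2*t (s(t, o) = -(-2)*t = 2*t)
U(m) = -84 (U(m) = -7*(2*5 + 2) = -7*(10 + 2) = -7*12 = -84)
(-5937 + p)/(-42253 + U(64)) = (-5937 + 46342)/(-42253 - 84) = 40405/(-42337) = 40405*(-1/42337) = -40405/42337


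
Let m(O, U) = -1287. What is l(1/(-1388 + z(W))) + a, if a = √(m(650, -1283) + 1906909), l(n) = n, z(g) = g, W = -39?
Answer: -1/1427 + √1905622 ≈ 1380.4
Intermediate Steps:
a = √1905622 (a = √(-1287 + 1906909) = √1905622 ≈ 1380.4)
l(1/(-1388 + z(W))) + a = 1/(-1388 - 39) + √1905622 = 1/(-1427) + √1905622 = -1/1427 + √1905622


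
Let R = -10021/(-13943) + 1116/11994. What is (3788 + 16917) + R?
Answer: 577113565562/27872057 ≈ 20706.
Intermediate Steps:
R = 22625377/27872057 (R = -10021*(-1/13943) + 1116*(1/11994) = 10021/13943 + 186/1999 = 22625377/27872057 ≈ 0.81176)
(3788 + 16917) + R = (3788 + 16917) + 22625377/27872057 = 20705 + 22625377/27872057 = 577113565562/27872057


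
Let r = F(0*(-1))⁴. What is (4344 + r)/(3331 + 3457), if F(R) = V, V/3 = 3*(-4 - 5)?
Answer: 43051065/6788 ≈ 6342.2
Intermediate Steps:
V = -81 (V = 3*(3*(-4 - 5)) = 3*(3*(-9)) = 3*(-27) = -81)
F(R) = -81
r = 43046721 (r = (-81)⁴ = 43046721)
(4344 + r)/(3331 + 3457) = (4344 + 43046721)/(3331 + 3457) = 43051065/6788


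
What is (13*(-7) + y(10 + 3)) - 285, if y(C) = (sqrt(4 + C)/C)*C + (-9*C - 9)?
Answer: -502 + sqrt(17) ≈ -497.88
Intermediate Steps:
y(C) = -9 + sqrt(4 + C) - 9*C (y(C) = (sqrt(4 + C)/C)*C + (-9 - 9*C) = sqrt(4 + C) + (-9 - 9*C) = -9 + sqrt(4 + C) - 9*C)
(13*(-7) + y(10 + 3)) - 285 = (13*(-7) + (-9 + sqrt(4 + (10 + 3)) - 9*(10 + 3))) - 285 = (-91 + (-9 + sqrt(4 + 13) - 9*13)) - 285 = (-91 + (-9 + sqrt(17) - 117)) - 285 = (-91 + (-126 + sqrt(17))) - 285 = (-217 + sqrt(17)) - 285 = -502 + sqrt(17)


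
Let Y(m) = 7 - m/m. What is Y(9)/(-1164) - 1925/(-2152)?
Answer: 185649/208744 ≈ 0.88936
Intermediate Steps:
Y(m) = 6 (Y(m) = 7 - 1*1 = 7 - 1 = 6)
Y(9)/(-1164) - 1925/(-2152) = 6/(-1164) - 1925/(-2152) = 6*(-1/1164) - 1925*(-1/2152) = -1/194 + 1925/2152 = 185649/208744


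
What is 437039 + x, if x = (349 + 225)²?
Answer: 766515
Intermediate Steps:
x = 329476 (x = 574² = 329476)
437039 + x = 437039 + 329476 = 766515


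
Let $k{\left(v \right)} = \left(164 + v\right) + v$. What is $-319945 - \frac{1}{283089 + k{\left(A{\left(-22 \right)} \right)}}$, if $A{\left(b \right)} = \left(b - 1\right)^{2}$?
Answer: $- \frac{90963882896}{284311} \approx -3.1995 \cdot 10^{5}$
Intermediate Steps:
$A{\left(b \right)} = \left(-1 + b\right)^{2}$
$k{\left(v \right)} = 164 + 2 v$
$-319945 - \frac{1}{283089 + k{\left(A{\left(-22 \right)} \right)}} = -319945 - \frac{1}{283089 + \left(164 + 2 \left(-1 - 22\right)^{2}\right)} = -319945 - \frac{1}{283089 + \left(164 + 2 \left(-23\right)^{2}\right)} = -319945 - \frac{1}{283089 + \left(164 + 2 \cdot 529\right)} = -319945 - \frac{1}{283089 + \left(164 + 1058\right)} = -319945 - \frac{1}{283089 + 1222} = -319945 - \frac{1}{284311} = - \frac{90963882896}{284311}$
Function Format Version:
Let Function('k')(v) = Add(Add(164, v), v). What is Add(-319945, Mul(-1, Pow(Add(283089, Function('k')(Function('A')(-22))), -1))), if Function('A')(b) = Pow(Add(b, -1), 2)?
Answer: Rational(-90963882896, 284311) ≈ -3.1995e+5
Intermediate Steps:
Function('A')(b) = Pow(Add(-1, b), 2)
Function('k')(v) = Add(164, Mul(2, v))
Add(-319945, Mul(-1, Pow(Add(283089, Function('k')(Function('A')(-22))), -1))) = Add(-319945, Mul(-1, Pow(Add(283089, Add(164, Mul(2, Pow(Add(-1, -22), 2)))), -1))) = Add(-319945, Mul(-1, Pow(Add(283089, Add(164, Mul(2, Pow(-23, 2)))), -1))) = Add(-319945, Mul(-1, Pow(Add(283089, Add(164, Mul(2, 529))), -1))) = Add(-319945, Mul(-1, Pow(Add(283089, Add(164, 1058)), -1))) = Add(-319945, Mul(-1, Pow(Add(283089, 1222), -1))) = Add(-319945, Mul(-1, Pow(284311, -1))) = Add(-319945, Mul(-1, Rational(1, 284311))) = Add(-319945, Rational(-1, 284311)) = Rational(-90963882896, 284311)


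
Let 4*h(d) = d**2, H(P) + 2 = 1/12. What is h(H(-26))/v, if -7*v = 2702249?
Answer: -3703/1556495424 ≈ -2.3791e-6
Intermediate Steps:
v = -2702249/7 (v = -1/7*2702249 = -2702249/7 ≈ -3.8604e+5)
H(P) = -23/12 (H(P) = -2 + 1/12 = -23/12)
h(d) = d**2/4
h(H(-26))/v = ((-23/12)**2/4)/(-2702249/7) = ((1/4)*(529/144))*(-7/2702249) = (529/576)*(-7/2702249) = -3703/1556495424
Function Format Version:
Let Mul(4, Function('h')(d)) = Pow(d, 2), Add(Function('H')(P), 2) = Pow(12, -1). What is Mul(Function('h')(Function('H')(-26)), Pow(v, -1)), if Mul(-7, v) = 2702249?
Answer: Rational(-3703, 1556495424) ≈ -2.3791e-6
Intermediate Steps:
v = Rational(-2702249, 7) (v = Mul(Rational(-1, 7), 2702249) = Rational(-2702249, 7) ≈ -3.8604e+5)
Function('H')(P) = Rational(-23, 12) (Function('H')(P) = Add(-2, Pow(12, -1)) = Add(-2, Rational(1, 12)) = Rational(-23, 12))
Function('h')(d) = Mul(Rational(1, 4), Pow(d, 2))
Mul(Function('h')(Function('H')(-26)), Pow(v, -1)) = Mul(Mul(Rational(1, 4), Pow(Rational(-23, 12), 2)), Pow(Rational(-2702249, 7), -1)) = Mul(Mul(Rational(1, 4), Rational(529, 144)), Rational(-7, 2702249)) = Mul(Rational(529, 576), Rational(-7, 2702249)) = Rational(-3703, 1556495424)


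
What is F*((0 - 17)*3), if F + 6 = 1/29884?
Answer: 9144453/29884 ≈ 306.00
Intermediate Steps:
F = -179303/29884 (F = -6 + 1/29884 = -179303/29884 ≈ -6.0000)
F*((0 - 17)*3) = -179303*(0 - 17)*3/29884 = -(-3048151)*3/29884 = -179303/29884*(-51) = 9144453/29884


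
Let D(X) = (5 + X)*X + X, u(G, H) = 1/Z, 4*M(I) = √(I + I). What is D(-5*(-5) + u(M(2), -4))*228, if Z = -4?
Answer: 694089/4 ≈ 1.7352e+5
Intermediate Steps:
M(I) = √2*√I/4 (M(I) = √(I + I)/4 = √(2*I)/4 = (√2*√I)/4 = √2*√I/4)
u(G, H) = -¼ (u(G, H) = 1/(-4) = -¼)
D(X) = X + X*(5 + X) (D(X) = X*(5 + X) + X = X + X*(5 + X))
D(-5*(-5) + u(M(2), -4))*228 = ((-5*(-5) - ¼)*(6 + (-5*(-5) - ¼)))*228 = ((25 - ¼)*(6 + (25 - ¼)))*228 = (99*(6 + 99/4)/4)*228 = ((99/4)*(123/4))*228 = (12177/16)*228 = 694089/4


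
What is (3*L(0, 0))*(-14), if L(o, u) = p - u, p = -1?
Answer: 42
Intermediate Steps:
L(o, u) = -1 - u
(3*L(0, 0))*(-14) = (3*(-1 - 1*0))*(-14) = (3*(-1 + 0))*(-14) = (3*(-1))*(-14) = -3*(-14) = 42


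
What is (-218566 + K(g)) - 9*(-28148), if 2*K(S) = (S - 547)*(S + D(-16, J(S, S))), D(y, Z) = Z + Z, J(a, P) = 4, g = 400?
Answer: 4778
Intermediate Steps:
D(y, Z) = 2*Z
K(S) = (-547 + S)*(8 + S)/2 (K(S) = ((S - 547)*(S + 2*4))/2 = ((-547 + S)*(S + 8))/2 = ((-547 + S)*(8 + S))/2 = (-547 + S)*(8 + S)/2)
(-218566 + K(g)) - 9*(-28148) = (-218566 + (-2188 + (½)*400² - 539/2*400)) - 9*(-28148) = (-218566 + (-2188 + (½)*160000 - 107800)) + 253332 = (-218566 + (-2188 + 80000 - 107800)) + 253332 = (-218566 - 29988) + 253332 = -248554 + 253332 = 4778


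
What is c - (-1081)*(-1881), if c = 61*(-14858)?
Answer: -2939699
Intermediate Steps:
c = -906338
c - (-1081)*(-1881) = -906338 - (-1081)*(-1881) = -906338 - 1*2033361 = -906338 - 2033361 = -2939699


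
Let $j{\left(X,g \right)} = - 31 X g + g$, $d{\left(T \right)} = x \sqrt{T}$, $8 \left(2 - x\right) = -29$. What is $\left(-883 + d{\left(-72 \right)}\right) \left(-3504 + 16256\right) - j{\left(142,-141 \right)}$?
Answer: $-11880557 + 430380 i \sqrt{2} \approx -1.1881 \cdot 10^{7} + 6.0865 \cdot 10^{5} i$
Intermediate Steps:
$x = \frac{45}{8}$ ($x = 2 - - \frac{29}{8} = 2 + \frac{29}{8} = \frac{45}{8} \approx 5.625$)
$d{\left(T \right)} = \frac{45 \sqrt{T}}{8}$
$j{\left(X,g \right)} = g - 31 X g$ ($j{\left(X,g \right)} = - 31 X g + g = g - 31 X g$)
$\left(-883 + d{\left(-72 \right)}\right) \left(-3504 + 16256\right) - j{\left(142,-141 \right)} = \left(-883 + \frac{45 \sqrt{-72}}{8}\right) \left(-3504 + 16256\right) - - 141 \left(1 - 4402\right) = \left(-883 + \frac{45 \cdot 6 i \sqrt{2}}{8}\right) 12752 - - 141 \left(1 - 4402\right) = \left(-883 + \frac{135 i \sqrt{2}}{4}\right) 12752 - \left(-141\right) \left(-4401\right) = \left(-11260016 + 430380 i \sqrt{2}\right) - 620541 = -11880557 + 430380 i \sqrt{2}$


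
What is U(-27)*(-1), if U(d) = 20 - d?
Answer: -47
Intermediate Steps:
U(-27)*(-1) = (20 - 1*(-27))*(-1) = (20 + 27)*(-1) = 47*(-1) = -47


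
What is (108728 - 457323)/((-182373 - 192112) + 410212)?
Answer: -348595/35727 ≈ -9.7572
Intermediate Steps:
(108728 - 457323)/((-182373 - 192112) + 410212) = -348595/(-374485 + 410212) = -348595/35727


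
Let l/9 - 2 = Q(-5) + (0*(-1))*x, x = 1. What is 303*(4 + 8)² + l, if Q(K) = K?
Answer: 43605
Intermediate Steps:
l = -27 (l = 18 + 9*(-5 + (0*(-1))*1) = 18 + 9*(-5 + 0*1) = 18 + 9*(-5 + 0) = 18 + 9*(-5) = 18 - 45 = -27)
303*(4 + 8)² + l = 303*(4 + 8)² - 27 = 303*12² - 27 = 303*144 - 27 = 43632 - 27 = 43605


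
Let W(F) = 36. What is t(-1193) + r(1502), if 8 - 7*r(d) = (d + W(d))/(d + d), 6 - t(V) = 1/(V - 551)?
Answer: 64821889/9168208 ≈ 7.0703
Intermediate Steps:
t(V) = 6 - 1/(-551 + V) (t(V) = 6 - 1/(V - 551) = 6 - 1/(-551 + V))
r(d) = 8/7 - (36 + d)/(14*d) (r(d) = 8/7 - (d + 36)/(7*(d + d)) = 8/7 - (36 + d)/(7*(2*d)) = 8/7 - (36 + d)*1/(2*d)/7 = 8/7 - (36 + d)/(14*d))
t(-1193) + r(1502) = (-3307 + 6*(-1193))/(-551 - 1193) + (3/14)*(-12 + 5*1502)/1502 = (-3307 - 7158)/(-1744) + (3/14)*(1/1502)*(-12 + 7510) = -1/1744*(-10465) + (3/14)*(1/1502)*7498 = 10465/1744 + 11247/10514 = 64821889/9168208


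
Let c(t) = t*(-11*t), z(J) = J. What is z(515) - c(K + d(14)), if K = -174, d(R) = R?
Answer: 282115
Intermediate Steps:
c(t) = -11*t**2
z(515) - c(K + d(14)) = 515 - (-11)*(-174 + 14)**2 = 515 - (-11)*(-160)**2 = 515 - (-11)*25600 = 515 - 1*(-281600) = 515 + 281600 = 282115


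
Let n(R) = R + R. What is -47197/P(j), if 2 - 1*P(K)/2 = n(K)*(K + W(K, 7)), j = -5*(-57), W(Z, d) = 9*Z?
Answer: 47197/3248996 ≈ 0.014527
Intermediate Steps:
j = 285
n(R) = 2*R
P(K) = 4 - 40*K² (P(K) = 4 - 2*2*K*(K + 9*K) = 4 - 2*2*K*10*K = 4 - 40*K²)
-47197/P(j) = -47197/(4 - 40*285²) = -47197/(4 - 40*81225) = -47197/(4 - 3249000) = -47197/(-3248996) = -47197*(-1/3248996) = 47197/3248996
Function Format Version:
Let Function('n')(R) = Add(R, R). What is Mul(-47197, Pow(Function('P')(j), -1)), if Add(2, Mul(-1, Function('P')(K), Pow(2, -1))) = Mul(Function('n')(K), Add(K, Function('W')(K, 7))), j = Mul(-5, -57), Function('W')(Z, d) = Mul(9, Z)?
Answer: Rational(47197, 3248996) ≈ 0.014527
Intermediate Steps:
j = 285
Function('n')(R) = Mul(2, R)
Function('P')(K) = Add(4, Mul(-40, Pow(K, 2))) (Function('P')(K) = Add(4, Mul(-2, Mul(Mul(2, K), Add(K, Mul(9, K))))) = Add(4, Mul(-2, Mul(Mul(2, K), Mul(10, K)))) = Add(4, Mul(-2, Mul(20, Pow(K, 2)))) = Add(4, Mul(-40, Pow(K, 2))))
Mul(-47197, Pow(Function('P')(j), -1)) = Mul(-47197, Pow(Add(4, Mul(-40, Pow(285, 2))), -1)) = Mul(-47197, Pow(Add(4, Mul(-40, 81225)), -1)) = Mul(-47197, Pow(Add(4, -3249000), -1)) = Mul(-47197, Pow(-3248996, -1)) = Mul(-47197, Rational(-1, 3248996)) = Rational(47197, 3248996)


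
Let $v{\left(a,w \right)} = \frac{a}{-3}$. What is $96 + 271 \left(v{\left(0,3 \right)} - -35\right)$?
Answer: $9581$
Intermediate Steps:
$v{\left(a,w \right)} = - \frac{a}{3}$ ($v{\left(a,w \right)} = a \left(- \frac{1}{3}\right) = - \frac{a}{3}$)
$96 + 271 \left(v{\left(0,3 \right)} - -35\right) = 96 + 271 \left(\left(- \frac{1}{3}\right) 0 - -35\right) = 96 + 271 \left(0 + 35\right) = 96 + 271 \cdot 35 = 96 + 9485 = 9581$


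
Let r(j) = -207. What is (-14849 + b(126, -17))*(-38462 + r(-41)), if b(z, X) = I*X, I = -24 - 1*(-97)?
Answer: 622184210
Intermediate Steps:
I = 73 (I = -24 + 97 = 73)
b(z, X) = 73*X
(-14849 + b(126, -17))*(-38462 + r(-41)) = (-14849 + 73*(-17))*(-38462 - 207) = (-14849 - 1241)*(-38669) = -16090*(-38669) = 622184210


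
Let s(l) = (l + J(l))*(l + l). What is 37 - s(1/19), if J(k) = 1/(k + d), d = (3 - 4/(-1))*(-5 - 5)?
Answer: 17749517/479769 ≈ 36.996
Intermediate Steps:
d = -70 (d = (3 - 4*(-1))*(-10) = (3 + 4)*(-10) = 7*(-10) = -70)
J(k) = 1/(-70 + k) (J(k) = 1/(k - 70) = 1/(-70 + k))
s(l) = 2*l*(l + 1/(-70 + l)) (s(l) = (l + 1/(-70 + l))*(l + l) = (l + 1/(-70 + l))*(2*l) = 2*l*(l + 1/(-70 + l)))
37 - s(1/19) = 37 - 2*(1 + (-70 + 1/19)/19)/(19*(-70 + 1/19)) = 37 - 2*(1 + (1/19)*(-1329/19))/(19*(-1329/19)) = 37 - 2*(-19)*(1 - 1329/361)/(19*1329) = 37 - 2*(-19)*(-968)/(19*1329*361) = 37 - 1*1936/479769 = 37 - 1936/479769 = 17749517/479769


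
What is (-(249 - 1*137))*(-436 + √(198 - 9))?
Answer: 48832 - 336*√21 ≈ 47292.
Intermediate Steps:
(-(249 - 1*137))*(-436 + √(198 - 9)) = (-(249 - 137))*(-436 + √189) = (-1*112)*(-436 + 3*√21) = -112*(-436 + 3*√21) = 48832 - 336*√21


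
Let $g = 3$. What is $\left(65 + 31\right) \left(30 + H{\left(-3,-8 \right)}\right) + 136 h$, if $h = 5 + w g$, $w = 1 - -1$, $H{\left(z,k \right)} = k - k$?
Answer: $4376$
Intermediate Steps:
$H{\left(z,k \right)} = 0$
$w = 2$ ($w = 1 + 1 = 2$)
$h = 11$ ($h = 5 + 2 \cdot 3 = 5 + 6 = 11$)
$\left(65 + 31\right) \left(30 + H{\left(-3,-8 \right)}\right) + 136 h = \left(65 + 31\right) \left(30 + 0\right) + 136 \cdot 11 = 96 \cdot 30 + 1496 = 2880 + 1496 = 4376$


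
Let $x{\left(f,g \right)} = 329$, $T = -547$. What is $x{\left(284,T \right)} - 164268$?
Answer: $-163939$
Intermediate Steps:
$x{\left(284,T \right)} - 164268 = 329 - 164268 = -163939$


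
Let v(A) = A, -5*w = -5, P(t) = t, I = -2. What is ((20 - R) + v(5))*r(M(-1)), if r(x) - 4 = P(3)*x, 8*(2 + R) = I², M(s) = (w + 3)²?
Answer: 1378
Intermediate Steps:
w = 1 (w = -⅕*(-5) = 1)
M(s) = 16 (M(s) = (1 + 3)² = 4² = 16)
R = -3/2 (R = -2 + (⅛)*(-2)² = -2 + (⅛)*4 = -2 + ½ = -3/2 ≈ -1.5000)
r(x) = 4 + 3*x
((20 - R) + v(5))*r(M(-1)) = ((20 - 1*(-3/2)) + 5)*(4 + 3*16) = ((20 + 3/2) + 5)*(4 + 48) = (43/2 + 5)*52 = (53/2)*52 = 1378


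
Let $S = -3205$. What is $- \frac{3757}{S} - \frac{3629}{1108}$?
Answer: $- \frac{7468189}{3551140} \approx -2.103$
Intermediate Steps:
$- \frac{3757}{S} - \frac{3629}{1108} = - \frac{3757}{-3205} - \frac{3629}{1108} = \left(-3757\right) \left(- \frac{1}{3205}\right) - \frac{3629}{1108} = \frac{3757}{3205} - \frac{3629}{1108} = - \frac{7468189}{3551140}$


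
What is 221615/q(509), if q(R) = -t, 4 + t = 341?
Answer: -221615/337 ≈ -657.61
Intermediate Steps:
t = 337 (t = -4 + 341 = 337)
q(R) = -337 (q(R) = -1*337 = -337)
221615/q(509) = 221615/(-337) = 221615*(-1/337) = -221615/337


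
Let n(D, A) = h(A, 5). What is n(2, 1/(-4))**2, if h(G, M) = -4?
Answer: 16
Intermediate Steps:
n(D, A) = -4
n(2, 1/(-4))**2 = (-4)**2 = 16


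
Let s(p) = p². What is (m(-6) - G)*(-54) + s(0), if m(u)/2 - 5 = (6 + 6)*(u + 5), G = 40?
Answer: 2916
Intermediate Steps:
m(u) = 130 + 24*u (m(u) = 10 + 2*((6 + 6)*(u + 5)) = 10 + 2*(12*(5 + u)) = 10 + 2*(60 + 12*u) = 10 + (120 + 24*u) = 130 + 24*u)
(m(-6) - G)*(-54) + s(0) = ((130 + 24*(-6)) - 1*40)*(-54) + 0² = ((130 - 144) - 40)*(-54) + 0 = (-14 - 40)*(-54) + 0 = -54*(-54) + 0 = 2916 + 0 = 2916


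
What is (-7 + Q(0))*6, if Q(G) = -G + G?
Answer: -42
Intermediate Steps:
Q(G) = 0
(-7 + Q(0))*6 = (-7 + 0)*6 = -7*6 = -42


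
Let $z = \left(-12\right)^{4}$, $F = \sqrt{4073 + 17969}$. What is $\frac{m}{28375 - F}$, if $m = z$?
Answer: $\frac{196128000}{268372861} + \frac{6912 \sqrt{22042}}{268372861} \approx 0.73463$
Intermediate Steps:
$F = \sqrt{22042} \approx 148.47$
$z = 20736$
$m = 20736$
$\frac{m}{28375 - F} = \frac{20736}{28375 - \sqrt{22042}}$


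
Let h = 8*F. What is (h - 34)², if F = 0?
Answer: 1156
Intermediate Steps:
h = 0 (h = 8*0 = 0)
(h - 34)² = (0 - 34)² = (-34)² = 1156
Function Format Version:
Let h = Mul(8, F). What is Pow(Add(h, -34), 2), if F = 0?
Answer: 1156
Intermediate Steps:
h = 0 (h = Mul(8, 0) = 0)
Pow(Add(h, -34), 2) = Pow(Add(0, -34), 2) = Pow(-34, 2) = 1156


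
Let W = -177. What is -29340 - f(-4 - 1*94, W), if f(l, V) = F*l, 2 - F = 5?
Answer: -29634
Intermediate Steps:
F = -3 (F = 2 - 1*5 = 2 - 5 = -3)
f(l, V) = -3*l
-29340 - f(-4 - 1*94, W) = -29340 - (-3)*(-4 - 1*94) = -29340 - (-3)*(-4 - 94) = -29340 - (-3)*(-98) = -29340 - 1*294 = -29340 - 294 = -29634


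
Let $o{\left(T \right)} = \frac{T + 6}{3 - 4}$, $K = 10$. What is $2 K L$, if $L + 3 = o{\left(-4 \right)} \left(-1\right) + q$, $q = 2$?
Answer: $20$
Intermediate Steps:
$o{\left(T \right)} = -6 - T$ ($o{\left(T \right)} = \frac{6 + T}{-1} = \left(6 + T\right) \left(-1\right) = -6 - T$)
$L = 1$ ($L = -3 + \left(\left(-6 - -4\right) \left(-1\right) + 2\right) = -3 + \left(\left(-6 + 4\right) \left(-1\right) + 2\right) = -3 + \left(\left(-2\right) \left(-1\right) + 2\right) = -3 + \left(2 + 2\right) = -3 + 4 = 1$)
$2 K L = 2 \cdot 10 \cdot 1 = 20 \cdot 1 = 20$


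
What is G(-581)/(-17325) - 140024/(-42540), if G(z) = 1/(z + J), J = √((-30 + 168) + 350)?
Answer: 1946930336117/591487273575 + 2*√122/5839789725 ≈ 3.2916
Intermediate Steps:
J = 2*√122 (J = √(138 + 350) = √488 = 2*√122 ≈ 22.091)
G(z) = 1/(z + 2*√122)
G(-581)/(-17325) - 140024/(-42540) = 1/(-581 + 2*√122*(-17325)) - 140024/(-42540) = -1/17325/(-581 + 2*√122) - 140024*(-1/42540) = -1/(17325*(-581 + 2*√122)) + 35006/10635 = 35006/10635 - 1/(17325*(-581 + 2*√122))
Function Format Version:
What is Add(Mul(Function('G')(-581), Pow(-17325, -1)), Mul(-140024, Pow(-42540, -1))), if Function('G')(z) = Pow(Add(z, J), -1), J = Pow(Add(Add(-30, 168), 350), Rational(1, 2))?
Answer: Add(Rational(1946930336117, 591487273575), Mul(Rational(2, 5839789725), Pow(122, Rational(1, 2)))) ≈ 3.2916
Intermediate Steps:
J = Mul(2, Pow(122, Rational(1, 2))) (J = Pow(Add(138, 350), Rational(1, 2)) = Pow(488, Rational(1, 2)) = Mul(2, Pow(122, Rational(1, 2))) ≈ 22.091)
Function('G')(z) = Pow(Add(z, Mul(2, Pow(122, Rational(1, 2)))), -1)
Add(Mul(Function('G')(-581), Pow(-17325, -1)), Mul(-140024, Pow(-42540, -1))) = Add(Mul(Pow(Add(-581, Mul(2, Pow(122, Rational(1, 2)))), -1), Pow(-17325, -1)), Mul(-140024, Pow(-42540, -1))) = Add(Mul(Pow(Add(-581, Mul(2, Pow(122, Rational(1, 2)))), -1), Rational(-1, 17325)), Mul(-140024, Rational(-1, 42540))) = Add(Mul(Rational(-1, 17325), Pow(Add(-581, Mul(2, Pow(122, Rational(1, 2)))), -1)), Rational(35006, 10635)) = Add(Rational(35006, 10635), Mul(Rational(-1, 17325), Pow(Add(-581, Mul(2, Pow(122, Rational(1, 2)))), -1)))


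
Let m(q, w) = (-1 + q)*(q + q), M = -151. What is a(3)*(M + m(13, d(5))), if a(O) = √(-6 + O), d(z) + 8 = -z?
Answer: 161*I*√3 ≈ 278.86*I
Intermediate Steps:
d(z) = -8 - z
m(q, w) = 2*q*(-1 + q) (m(q, w) = (-1 + q)*(2*q) = 2*q*(-1 + q))
a(3)*(M + m(13, d(5))) = √(-6 + 3)*(-151 + 2*13*(-1 + 13)) = √(-3)*(-151 + 2*13*12) = (I*√3)*(-151 + 312) = (I*√3)*161 = 161*I*√3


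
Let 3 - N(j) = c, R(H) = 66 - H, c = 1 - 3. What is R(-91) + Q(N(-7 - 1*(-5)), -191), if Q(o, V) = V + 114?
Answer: 80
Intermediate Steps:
c = -2
N(j) = 5 (N(j) = 3 - 1*(-2) = 3 + 2 = 5)
Q(o, V) = 114 + V
R(-91) + Q(N(-7 - 1*(-5)), -191) = (66 - 1*(-91)) + (114 - 191) = (66 + 91) - 77 = 157 - 77 = 80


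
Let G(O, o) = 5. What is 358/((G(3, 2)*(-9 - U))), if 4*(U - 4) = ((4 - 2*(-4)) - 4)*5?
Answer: -358/115 ≈ -3.1130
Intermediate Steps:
U = 14 (U = 4 + (((4 - 2*(-4)) - 4)*5)/4 = 4 + (((4 + 8) - 4)*5)/4 = 4 + ((12 - 4)*5)/4 = 4 + (8*5)/4 = 4 + (¼)*40 = 4 + 10 = 14)
358/((G(3, 2)*(-9 - U))) = 358/((5*(-9 - 1*14))) = 358/((5*(-9 - 14))) = 358/((5*(-23))) = 358/(-115) = 358*(-1/115) = -358/115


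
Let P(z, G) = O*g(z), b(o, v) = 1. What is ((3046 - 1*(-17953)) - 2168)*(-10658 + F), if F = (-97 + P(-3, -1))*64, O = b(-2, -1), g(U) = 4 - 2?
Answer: -315193278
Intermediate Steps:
g(U) = 2
O = 1
P(z, G) = 2 (P(z, G) = 1*2 = 2)
F = -6080 (F = (-97 + 2)*64 = -95*64 = -6080)
((3046 - 1*(-17953)) - 2168)*(-10658 + F) = ((3046 - 1*(-17953)) - 2168)*(-10658 - 6080) = ((3046 + 17953) - 2168)*(-16738) = (20999 - 2168)*(-16738) = 18831*(-16738) = -315193278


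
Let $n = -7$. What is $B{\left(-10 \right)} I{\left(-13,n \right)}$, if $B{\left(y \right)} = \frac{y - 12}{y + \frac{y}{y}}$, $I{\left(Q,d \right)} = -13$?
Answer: $- \frac{286}{9} \approx -31.778$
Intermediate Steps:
$B{\left(y \right)} = \frac{-12 + y}{1 + y}$ ($B{\left(y \right)} = \frac{-12 + y}{y + 1} = \frac{-12 + y}{1 + y}$)
$B{\left(-10 \right)} I{\left(-13,n \right)} = \frac{-12 - 10}{1 - 10} \left(-13\right) = \frac{1}{-9} \left(-22\right) \left(-13\right) = \left(- \frac{1}{9}\right) \left(-22\right) \left(-13\right) = \frac{22}{9} \left(-13\right) = - \frac{286}{9}$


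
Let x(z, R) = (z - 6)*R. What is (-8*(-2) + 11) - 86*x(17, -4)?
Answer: 3811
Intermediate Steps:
x(z, R) = R*(-6 + z) (x(z, R) = (-6 + z)*R = R*(-6 + z))
(-8*(-2) + 11) - 86*x(17, -4) = (-8*(-2) + 11) - (-344)*(-6 + 17) = (16 + 11) - (-344)*11 = 27 - 86*(-44) = 27 + 3784 = 3811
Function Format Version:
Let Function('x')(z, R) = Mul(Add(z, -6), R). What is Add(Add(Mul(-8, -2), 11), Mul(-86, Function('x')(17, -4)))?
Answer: 3811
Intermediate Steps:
Function('x')(z, R) = Mul(R, Add(-6, z)) (Function('x')(z, R) = Mul(Add(-6, z), R) = Mul(R, Add(-6, z)))
Add(Add(Mul(-8, -2), 11), Mul(-86, Function('x')(17, -4))) = Add(Add(Mul(-8, -2), 11), Mul(-86, Mul(-4, Add(-6, 17)))) = Add(Add(16, 11), Mul(-86, Mul(-4, 11))) = Add(27, Mul(-86, -44)) = Add(27, 3784) = 3811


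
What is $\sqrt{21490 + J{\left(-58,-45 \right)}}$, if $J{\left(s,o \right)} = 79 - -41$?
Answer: $\sqrt{21610} \approx 147.0$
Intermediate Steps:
$J{\left(s,o \right)} = 120$ ($J{\left(s,o \right)} = 79 + 41 = 120$)
$\sqrt{21490 + J{\left(-58,-45 \right)}} = \sqrt{21490 + 120} = \sqrt{21610}$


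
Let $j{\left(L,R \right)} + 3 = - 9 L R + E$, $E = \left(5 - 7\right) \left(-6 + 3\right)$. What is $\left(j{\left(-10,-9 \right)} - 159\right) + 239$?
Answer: $-727$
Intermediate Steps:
$E = 6$ ($E = \left(-2\right) \left(-3\right) = 6$)
$j{\left(L,R \right)} = 3 - 9 L R$ ($j{\left(L,R \right)} = -3 + \left(- 9 L R + 6\right) = -3 - \left(-6 + 9 L R\right) = 3 - 9 L R$)
$\left(j{\left(-10,-9 \right)} - 159\right) + 239 = \left(\left(3 - \left(-90\right) \left(-9\right)\right) - 159\right) + 239 = \left(\left(3 - 810\right) - 159\right) + 239 = \left(-807 - 159\right) + 239 = -966 + 239 = -727$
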